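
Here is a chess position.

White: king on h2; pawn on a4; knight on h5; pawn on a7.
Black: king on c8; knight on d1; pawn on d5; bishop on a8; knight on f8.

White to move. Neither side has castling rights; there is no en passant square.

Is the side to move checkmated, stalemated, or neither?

White to move; white king on h2.
In check: no.
Legal moves for White: Ng7, Nf6, Nf4, Ng3, Kh3, Kg3, Kg2, Kh1, Kg1, a5.
White has 10 legal moves and is not in check → neither.

neither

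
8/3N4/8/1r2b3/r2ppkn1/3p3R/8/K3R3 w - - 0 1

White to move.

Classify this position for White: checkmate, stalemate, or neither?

White to move; white king on a1.
In check: yes, from the black rook on a4.
King squares — b1: attacked by Rb5; a2: attacked by Ra4; b2: attacked by Rb5.
Legal moves for White: none.
In check with no legal moves → checkmate.

checkmate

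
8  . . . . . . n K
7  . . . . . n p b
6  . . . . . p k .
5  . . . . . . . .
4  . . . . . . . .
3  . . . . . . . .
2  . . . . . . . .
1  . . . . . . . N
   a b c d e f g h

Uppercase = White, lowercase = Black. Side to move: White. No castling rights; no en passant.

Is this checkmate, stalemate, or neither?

White to move; white king on h8.
In check: yes, from the black knight on f7.
King squares — g7: attacked by Kg6; h7: attacked by Kg6; g8: attacked by Bh7.
Legal moves for White: none.
In check with no legal moves → checkmate.

checkmate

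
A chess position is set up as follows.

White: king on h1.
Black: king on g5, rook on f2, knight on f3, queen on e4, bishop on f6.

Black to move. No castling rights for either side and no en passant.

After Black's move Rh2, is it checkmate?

After Rh2: white king on h1; in check: yes, from the black rook on h2.
King squares — g1: attacked by Nf3; g2: attacked by Rh2; h2: attacked by Nf3.
White has no legal moves → checkmate.

yes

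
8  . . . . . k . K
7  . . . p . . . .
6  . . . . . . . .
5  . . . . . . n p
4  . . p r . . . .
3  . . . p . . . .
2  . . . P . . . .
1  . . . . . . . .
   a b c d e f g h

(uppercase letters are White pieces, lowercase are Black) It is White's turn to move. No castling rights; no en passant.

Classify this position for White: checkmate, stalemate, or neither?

stalemate

White to move; white king on h8.
In check: no.
King squares — g7: attacked by Kf8; h7: attacked by Ng5; g8: attacked by Kf8.
Legal moves for White: none.
Not in check and no legal moves → stalemate.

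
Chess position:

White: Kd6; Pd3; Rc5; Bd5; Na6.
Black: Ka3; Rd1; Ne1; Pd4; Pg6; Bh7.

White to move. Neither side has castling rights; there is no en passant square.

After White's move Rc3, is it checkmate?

After Rc3: black king on a3; in check: yes, from the white rook on c3.
Black has 3 legal replies: Ka4, Kb2, dxc3.
In check but a legal move exists → not checkmate.

no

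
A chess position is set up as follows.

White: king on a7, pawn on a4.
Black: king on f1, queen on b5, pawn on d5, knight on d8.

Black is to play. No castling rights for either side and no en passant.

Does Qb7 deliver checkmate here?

yes

After Qb7: white king on a7; in check: yes, from the black queen on b7.
King squares — a6: attacked by Qb7; b6: attacked by Qb7; b7: attacked by Nd8; a8: attacked by Qb7; b8: attacked by Qb7.
White has no legal moves → checkmate.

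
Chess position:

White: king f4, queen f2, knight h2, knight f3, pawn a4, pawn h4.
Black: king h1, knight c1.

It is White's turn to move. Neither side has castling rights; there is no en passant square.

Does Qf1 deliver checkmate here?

yes

After Qf1: black king on h1; in check: yes, from the white queen on f1.
King squares — g1: attacked by Qf1; g2: attacked by Qf1; h2: attacked by Nf3.
Black has no legal moves → checkmate.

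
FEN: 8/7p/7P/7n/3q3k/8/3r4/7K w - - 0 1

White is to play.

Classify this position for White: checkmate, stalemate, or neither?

White to move; white king on h1.
In check: no.
King squares — g1: attacked by Qd4; g2: attacked by Rd2; h2: attacked by Rd2.
Legal moves for White: none.
Not in check and no legal moves → stalemate.

stalemate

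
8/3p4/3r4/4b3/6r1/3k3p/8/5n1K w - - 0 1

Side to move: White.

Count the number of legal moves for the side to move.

0

White to move; king on h1.
In check: no.
Legal moves: none.
Count: 0.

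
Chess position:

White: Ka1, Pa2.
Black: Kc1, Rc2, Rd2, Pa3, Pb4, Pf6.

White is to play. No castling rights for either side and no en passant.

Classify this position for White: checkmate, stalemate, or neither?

White to move; white king on a1.
In check: no.
King squares — b1: attacked by Kc1; a2: own pawn; b2: attacked by Kc1.
Legal moves for White: none.
Not in check and no legal moves → stalemate.

stalemate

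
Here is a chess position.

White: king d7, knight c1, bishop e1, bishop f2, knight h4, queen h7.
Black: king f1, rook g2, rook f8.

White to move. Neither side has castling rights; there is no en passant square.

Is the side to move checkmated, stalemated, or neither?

neither

White to move; white king on d7.
In check: no.
Legal moves for White include: Qh8, Qg8, Qg7, Qf7, Qe7, Qh6, Qg6, Qh5, Qf5, Qe4, Qd3#, Qc2, Qb1, Ke7, Kc7, Ke6, Kd6, Kc6, ... (list truncated; more exist).
White has legal moves and is not in check → neither.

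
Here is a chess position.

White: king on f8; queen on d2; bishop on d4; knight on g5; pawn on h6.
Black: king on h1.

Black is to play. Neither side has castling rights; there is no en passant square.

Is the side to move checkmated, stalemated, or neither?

Black to move; black king on h1.
In check: no.
King squares — g1: attacked by Bd4; g2: attacked by Qd2; h2: attacked by Qd2.
Legal moves for Black: none.
Not in check and no legal moves → stalemate.

stalemate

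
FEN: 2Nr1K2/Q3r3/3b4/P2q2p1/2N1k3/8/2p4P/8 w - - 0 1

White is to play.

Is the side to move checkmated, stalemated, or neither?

checkmate

White to move; white king on f8.
In check: yes, from the black rook on d8.
King squares — e7: attacked by Bd6; f7: attacked by Qd5; g7: attacked by Re7; e8: attacked by Re7; g8: attacked by Qd5.
Legal moves for White: none.
In check with no legal moves → checkmate.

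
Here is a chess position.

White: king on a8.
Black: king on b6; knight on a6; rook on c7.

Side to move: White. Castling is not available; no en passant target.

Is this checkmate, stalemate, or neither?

White to move; white king on a8.
In check: no.
King squares — a7: attacked by Kb6; b7: attacked by Kb6; b8: attacked by Na6.
Legal moves for White: none.
Not in check and no legal moves → stalemate.

stalemate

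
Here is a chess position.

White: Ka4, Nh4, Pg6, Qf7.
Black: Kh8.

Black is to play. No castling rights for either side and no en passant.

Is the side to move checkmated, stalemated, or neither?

stalemate

Black to move; black king on h8.
In check: no.
King squares — g7: attacked by Qf7; h7: attacked by Pg6; g8: attacked by Qf7.
Legal moves for Black: none.
Not in check and no legal moves → stalemate.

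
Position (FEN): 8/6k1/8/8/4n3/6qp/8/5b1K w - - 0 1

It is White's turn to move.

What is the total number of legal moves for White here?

White to move; king on h1.
In check: no.
Legal moves: none.
Count: 0.

0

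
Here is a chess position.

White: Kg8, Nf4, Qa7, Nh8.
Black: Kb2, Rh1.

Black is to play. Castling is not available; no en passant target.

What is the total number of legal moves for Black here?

19

Black to move; king on b2.
In check: no.
Legal moves: Kc3, Kb3, Kc2, Kc1, Kb1, Rxh8+, Rh7, Rh6, Rh5, Rh4, Rh3, Rh2, Rg1+, Rf1, Re1, Rd1, Rc1, Rb1, Ra1.
Count: 19.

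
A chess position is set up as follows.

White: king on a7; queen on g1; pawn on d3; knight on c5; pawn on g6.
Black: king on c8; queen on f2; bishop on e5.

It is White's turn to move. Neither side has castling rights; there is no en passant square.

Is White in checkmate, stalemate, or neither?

White to move; white king on a7.
In check: no.
Legal moves for White: Ka8, Kb6, Ka6, Qg5, Qg4+, Qg3, Qh2, Qg2, Qxf2, Qh1, Qf1, Qe1, Qd1, Qc1, Qb1, Qa1, g7, d4.
White has 18 legal moves and is not in check → neither.

neither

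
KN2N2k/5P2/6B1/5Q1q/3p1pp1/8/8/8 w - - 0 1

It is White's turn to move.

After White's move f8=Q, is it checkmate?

After f8=Q: black king on h8; in check: yes, from the white queen on f8.
King squares — g7: attacked by Ne8; h7: attacked by Bg6; g8: attacked by Qf8.
Black has no legal moves → checkmate.

yes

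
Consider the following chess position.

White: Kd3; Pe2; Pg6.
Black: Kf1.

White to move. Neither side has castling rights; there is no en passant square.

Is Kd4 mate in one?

After Kd4: black king on f1; in check: no.
Black is not in check, so this cannot be checkmate.

no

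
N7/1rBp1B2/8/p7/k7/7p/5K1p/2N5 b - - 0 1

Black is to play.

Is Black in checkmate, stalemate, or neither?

neither

Black to move; black king on a4.
In check: no.
Legal moves for Black: Rb8, Rxc7, Ra7, Rb6, Rb5, Rb4, Rb3, Rb2+, Rb1, Kb5, Kb4, Ka3, d6, h1=Q, h1=R, h1=B, h1=N+, d5.
Black has 18 legal moves and is not in check → neither.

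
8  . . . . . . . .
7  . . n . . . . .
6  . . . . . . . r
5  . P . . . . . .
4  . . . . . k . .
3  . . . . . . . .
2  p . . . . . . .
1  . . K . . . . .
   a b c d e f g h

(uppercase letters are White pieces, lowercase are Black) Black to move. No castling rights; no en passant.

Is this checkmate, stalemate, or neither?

neither

Black to move; black king on f4.
In check: no.
Legal moves for Black include: Ne8, Na8, Ne6, Na6, Nd5, Nxb5, Rh8, Rh7, Rg6, Rf6, Re6, Rd6, Rc6+, Rb6, Ra6, Rh5, Rh4, Rh3, ... (list truncated; more exist).
Black has legal moves and is not in check → neither.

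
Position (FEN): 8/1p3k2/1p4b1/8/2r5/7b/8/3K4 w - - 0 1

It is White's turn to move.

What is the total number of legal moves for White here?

White to move; king on d1.
In check: no.
Legal moves: Ke2, Kd2, Ke1.
Count: 3.

3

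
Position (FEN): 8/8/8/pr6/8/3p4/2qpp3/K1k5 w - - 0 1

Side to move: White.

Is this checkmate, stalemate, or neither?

stalemate

White to move; white king on a1.
In check: no.
King squares — b1: attacked by Kc1; a2: attacked by Qc2; b2: attacked by Kc1.
Legal moves for White: none.
Not in check and no legal moves → stalemate.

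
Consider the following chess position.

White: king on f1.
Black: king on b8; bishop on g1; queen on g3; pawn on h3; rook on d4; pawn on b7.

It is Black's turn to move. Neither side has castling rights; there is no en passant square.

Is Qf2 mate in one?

yes

After Qf2: white king on f1; in check: yes, from the black queen on f2.
King squares — e1: attacked by Qf2; g1: attacked by Qf2; e2: attacked by Qf2; f2: attacked by Bg1; g2: attacked by Qf2.
White has no legal moves → checkmate.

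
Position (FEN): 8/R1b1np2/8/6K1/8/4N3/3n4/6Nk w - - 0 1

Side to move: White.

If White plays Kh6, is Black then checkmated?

After Kh6: black king on h1; in check: no.
Black is not in check, so this cannot be checkmate.

no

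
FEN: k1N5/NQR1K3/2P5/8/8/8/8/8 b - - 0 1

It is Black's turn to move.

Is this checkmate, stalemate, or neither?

checkmate

Black to move; black king on a8.
In check: yes, from the white queen on b7.
King squares — a7: attacked by Qb7; b7: attacked by Pc6; b8: attacked by Qb7.
Legal moves for Black: none.
In check with no legal moves → checkmate.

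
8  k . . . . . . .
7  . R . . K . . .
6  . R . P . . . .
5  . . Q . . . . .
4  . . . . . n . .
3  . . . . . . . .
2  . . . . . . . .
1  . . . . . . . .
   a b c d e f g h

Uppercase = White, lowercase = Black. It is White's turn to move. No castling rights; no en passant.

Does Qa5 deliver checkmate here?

After Qa5: black king on a8; in check: yes, from the white queen on a5.
King squares — a7: attacked by Qa5; b7: attacked by Rb6; b8: attacked by Rb7.
Black has no legal moves → checkmate.

yes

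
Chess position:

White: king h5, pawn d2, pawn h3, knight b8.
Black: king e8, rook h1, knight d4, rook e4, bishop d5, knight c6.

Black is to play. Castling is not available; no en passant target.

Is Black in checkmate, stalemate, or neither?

Black to move; black king on e8.
In check: no.
Legal moves for Black include: Kf8, Kd8, Kf7, Ke7, Nd8, Nxb8, Ne7, Na7, Ne5, Na5, Nb4, Bg8, Bf7+, Be6, Bc4, Bb3, Ba2, Re7, ... (list truncated; more exist).
Black has legal moves and is not in check → neither.

neither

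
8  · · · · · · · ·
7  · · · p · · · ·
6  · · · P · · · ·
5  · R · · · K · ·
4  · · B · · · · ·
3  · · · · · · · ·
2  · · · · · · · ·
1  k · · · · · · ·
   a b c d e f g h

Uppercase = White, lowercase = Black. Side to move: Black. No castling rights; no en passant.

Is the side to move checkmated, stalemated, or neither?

stalemate

Black to move; black king on a1.
In check: no.
King squares — b1: attacked by Rb5; a2: attacked by Bc4; b2: attacked by Rb5.
Legal moves for Black: none.
Not in check and no legal moves → stalemate.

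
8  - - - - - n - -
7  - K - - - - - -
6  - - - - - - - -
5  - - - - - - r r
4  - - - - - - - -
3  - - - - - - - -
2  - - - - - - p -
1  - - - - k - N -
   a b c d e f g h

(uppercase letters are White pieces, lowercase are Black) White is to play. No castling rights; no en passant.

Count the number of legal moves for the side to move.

11

White to move; king on b7.
In check: no.
Legal moves: Kc8, Kb8, Ka8, Kc7, Ka7, Kc6, Kb6, Ka6, Nh3, Nf3+, Ne2.
Count: 11.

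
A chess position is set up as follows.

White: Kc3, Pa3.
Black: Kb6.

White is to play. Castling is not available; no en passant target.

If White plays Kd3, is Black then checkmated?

After Kd3: black king on b6; in check: no.
Black is not in check, so this cannot be checkmate.

no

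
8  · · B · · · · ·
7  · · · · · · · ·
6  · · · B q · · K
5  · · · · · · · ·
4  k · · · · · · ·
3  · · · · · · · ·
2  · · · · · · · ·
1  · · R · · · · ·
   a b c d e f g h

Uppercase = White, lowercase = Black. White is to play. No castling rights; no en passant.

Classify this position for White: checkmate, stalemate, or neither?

White to move; white king on h6.
In check: yes, from the black queen on e6.
King squares — g5: available; h5: available; g6: attacked by Qe6; g7: available; h7: available.
Legal moves for White: Kh7, Kg7, Kh5, Kg5, Bxe6.
White is in check but has 5 legal moves → neither.

neither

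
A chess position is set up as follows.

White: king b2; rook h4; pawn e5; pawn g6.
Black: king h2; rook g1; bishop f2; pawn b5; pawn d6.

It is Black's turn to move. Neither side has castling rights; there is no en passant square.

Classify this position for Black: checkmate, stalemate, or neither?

neither

Black to move; black king on h2.
In check: yes, from the white rook on h4.
Legal moves for Black: Kg3, Kg2, Bxh4.
Black is in check but has 3 legal moves → neither.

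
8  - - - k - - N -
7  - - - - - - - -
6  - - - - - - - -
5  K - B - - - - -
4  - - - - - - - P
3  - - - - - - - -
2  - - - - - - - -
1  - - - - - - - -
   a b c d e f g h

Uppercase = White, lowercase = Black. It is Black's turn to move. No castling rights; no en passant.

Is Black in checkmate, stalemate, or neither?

neither

Black to move; black king on d8.
In check: no.
Legal moves for Black: Ke8, Kc8, Kd7, Kc7.
Black has 4 legal moves and is not in check → neither.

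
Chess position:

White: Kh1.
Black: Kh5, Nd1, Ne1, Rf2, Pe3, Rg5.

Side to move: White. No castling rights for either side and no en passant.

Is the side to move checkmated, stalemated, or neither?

stalemate

White to move; white king on h1.
In check: no.
King squares — g1: attacked by Rg5; g2: attacked by Ne1; h2: attacked by Rf2.
Legal moves for White: none.
Not in check and no legal moves → stalemate.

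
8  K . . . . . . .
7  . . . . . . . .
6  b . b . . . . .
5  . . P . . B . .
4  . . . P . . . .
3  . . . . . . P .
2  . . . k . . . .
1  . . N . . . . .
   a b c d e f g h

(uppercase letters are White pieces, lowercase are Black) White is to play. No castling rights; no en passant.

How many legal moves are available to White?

White to move; king on a8.
In check: yes, from the black bishop on c6.
Legal moves: Kb8, Ka7.
Count: 2.

2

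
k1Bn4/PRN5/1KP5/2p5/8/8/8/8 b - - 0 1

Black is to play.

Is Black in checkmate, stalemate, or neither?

Black to move; black king on a8.
In check: yes, from the white knight on c7.
King squares — a7: attacked by Kb6; b7: attacked by Kb6; b8: attacked by Pa7.
Legal moves for Black: none.
In check with no legal moves → checkmate.

checkmate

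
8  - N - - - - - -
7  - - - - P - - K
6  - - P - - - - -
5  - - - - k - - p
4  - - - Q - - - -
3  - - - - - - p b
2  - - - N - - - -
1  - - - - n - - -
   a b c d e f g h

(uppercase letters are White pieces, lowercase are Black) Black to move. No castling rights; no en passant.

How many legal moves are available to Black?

3

Black to move; king on e5.
In check: yes, from the white queen on d4.
Legal moves: Ke6, Kf5, Kxd4.
Count: 3.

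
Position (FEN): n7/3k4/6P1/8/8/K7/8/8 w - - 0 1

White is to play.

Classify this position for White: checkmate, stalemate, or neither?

White to move; white king on a3.
In check: no.
Legal moves for White: Kb4, Ka4, Kb3, Kb2, Ka2, g7.
White has 6 legal moves and is not in check → neither.

neither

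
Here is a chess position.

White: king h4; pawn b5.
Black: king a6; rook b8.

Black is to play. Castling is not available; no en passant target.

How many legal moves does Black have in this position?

6

Black to move; king on a6.
In check: yes, from the white pawn on b5.
Legal moves: Kb7, Ka7, Kb6, Kxb5, Ka5, Rxb5.
Count: 6.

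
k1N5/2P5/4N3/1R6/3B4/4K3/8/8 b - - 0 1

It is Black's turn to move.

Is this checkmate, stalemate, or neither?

stalemate

Black to move; black king on a8.
In check: no.
King squares — a7: attacked by Bd4; b7: attacked by Rb5; b8: attacked by Rb5.
Legal moves for Black: none.
Not in check and no legal moves → stalemate.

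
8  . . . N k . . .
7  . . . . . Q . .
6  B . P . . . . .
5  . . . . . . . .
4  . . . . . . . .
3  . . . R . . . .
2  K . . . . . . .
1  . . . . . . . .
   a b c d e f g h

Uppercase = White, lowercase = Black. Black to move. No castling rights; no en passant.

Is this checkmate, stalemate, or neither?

checkmate

Black to move; black king on e8.
In check: yes, from the white queen on f7.
King squares — d7: attacked by Rd3; e7: attacked by Qf7; f7: attacked by Nd8; d8: attacked by Rd3; f8: attacked by Qf7.
Legal moves for Black: none.
In check with no legal moves → checkmate.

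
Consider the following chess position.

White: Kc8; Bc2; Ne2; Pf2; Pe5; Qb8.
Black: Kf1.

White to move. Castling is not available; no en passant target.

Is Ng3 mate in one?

no

After Ng3: black king on f1; in check: yes, from the white knight on g3.
Black has 4 legal replies: Kg2, Kxf2, Kg1, Ke1.
In check but a legal move exists → not checkmate.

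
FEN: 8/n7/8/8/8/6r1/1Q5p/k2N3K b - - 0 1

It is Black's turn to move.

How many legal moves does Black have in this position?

Black to move; king on a1.
In check: yes, from the white queen on b2.
Legal moves: none.
Count: 0.

0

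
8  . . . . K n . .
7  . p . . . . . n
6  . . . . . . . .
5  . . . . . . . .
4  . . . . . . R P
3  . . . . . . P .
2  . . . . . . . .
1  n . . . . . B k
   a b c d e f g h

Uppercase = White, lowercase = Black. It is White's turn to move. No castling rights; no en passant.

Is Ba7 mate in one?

no

After Ba7: black king on h1; in check: no.
Black is not in check, so this cannot be checkmate.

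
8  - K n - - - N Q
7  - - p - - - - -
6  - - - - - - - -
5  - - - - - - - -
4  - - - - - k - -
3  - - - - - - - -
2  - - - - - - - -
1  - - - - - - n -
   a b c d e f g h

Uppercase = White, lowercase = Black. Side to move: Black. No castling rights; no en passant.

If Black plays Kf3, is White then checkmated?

no

After Kf3: white king on b8; in check: no.
White is not in check, so this cannot be checkmate.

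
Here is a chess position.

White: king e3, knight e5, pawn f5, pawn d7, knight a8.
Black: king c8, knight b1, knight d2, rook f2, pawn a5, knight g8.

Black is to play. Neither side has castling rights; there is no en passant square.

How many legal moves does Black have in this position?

3

Black to move; king on c8.
In check: yes, from the white pawn on d7.
Legal moves: Kd8, Kb8, Kb7.
Count: 3.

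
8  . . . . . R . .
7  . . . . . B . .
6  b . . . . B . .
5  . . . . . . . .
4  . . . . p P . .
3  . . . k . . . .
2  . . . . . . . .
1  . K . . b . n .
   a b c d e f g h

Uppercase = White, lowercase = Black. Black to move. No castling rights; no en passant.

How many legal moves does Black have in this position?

Black to move; king on d3.
In check: no.
Legal moves: Bc8, Bb7, Bb5, Bc4, Ke3, Ke2, Kd2, Nh3, Nf3, Ne2, Ba5, Bh4, Bb4, Bg3, Bc3, Bf2, Bd2, e3.
Count: 18.

18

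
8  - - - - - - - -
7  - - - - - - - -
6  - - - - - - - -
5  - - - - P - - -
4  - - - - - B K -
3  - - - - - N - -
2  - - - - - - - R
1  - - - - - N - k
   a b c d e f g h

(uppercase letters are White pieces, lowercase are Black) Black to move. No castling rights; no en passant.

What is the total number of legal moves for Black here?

0

Black to move; king on h1.
In check: yes, from the white rook on h2.
Legal moves: none.
Count: 0.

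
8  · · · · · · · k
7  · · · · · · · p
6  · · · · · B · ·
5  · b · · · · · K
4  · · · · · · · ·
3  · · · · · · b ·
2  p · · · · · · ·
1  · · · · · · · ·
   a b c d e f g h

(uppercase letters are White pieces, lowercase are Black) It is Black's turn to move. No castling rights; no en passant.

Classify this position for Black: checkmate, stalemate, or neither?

Black to move; black king on h8.
In check: yes, from the white bishop on f6.
King squares — g7: attacked by Bf6; h7: own pawn; g8: available.
Legal moves for Black: Kg8.
Black is in check but has 1 legal move → neither.

neither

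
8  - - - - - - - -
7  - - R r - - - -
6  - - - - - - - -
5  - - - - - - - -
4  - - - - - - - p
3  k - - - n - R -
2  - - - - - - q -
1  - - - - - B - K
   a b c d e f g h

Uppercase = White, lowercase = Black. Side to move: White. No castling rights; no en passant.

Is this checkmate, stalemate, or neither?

neither

White to move; white king on h1.
In check: yes, from the black queen on g2.
Legal moves for White: Rxg2, Bxg2.
White is in check but has 2 legal moves → neither.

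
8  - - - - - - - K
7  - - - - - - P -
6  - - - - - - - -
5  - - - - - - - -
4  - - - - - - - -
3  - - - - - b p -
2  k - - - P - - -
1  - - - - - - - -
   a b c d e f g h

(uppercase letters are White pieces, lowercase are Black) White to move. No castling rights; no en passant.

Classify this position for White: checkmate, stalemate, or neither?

neither

White to move; white king on h8.
In check: no.
Legal moves for White: Kg8, Kh7, exf3, g8=Q+, g8=R, g8=B+, g8=N, e3, e4.
White has 9 legal moves and is not in check → neither.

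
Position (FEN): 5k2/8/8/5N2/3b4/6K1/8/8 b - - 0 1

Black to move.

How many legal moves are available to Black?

16

Black to move; king on f8.
In check: no.
Legal moves: Kg8, Ke8, Kf7, Bh8, Bg7, Ba7, Bf6, Bb6, Be5+, Bc5, Be3, Bc3, Bf2+, Bb2, Bg1, Ba1.
Count: 16.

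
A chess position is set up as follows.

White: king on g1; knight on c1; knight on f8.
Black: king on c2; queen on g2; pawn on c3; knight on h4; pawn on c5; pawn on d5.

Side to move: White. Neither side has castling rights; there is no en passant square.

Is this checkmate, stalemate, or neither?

White to move; white king on g1.
In check: yes, from the black queen on g2.
King squares — f1: attacked by Qg2; h1: attacked by Qg2; f2: attacked by Qg2; g2: attacked by Nh4; h2: attacked by Qg2.
Legal moves for White: none.
In check with no legal moves → checkmate.

checkmate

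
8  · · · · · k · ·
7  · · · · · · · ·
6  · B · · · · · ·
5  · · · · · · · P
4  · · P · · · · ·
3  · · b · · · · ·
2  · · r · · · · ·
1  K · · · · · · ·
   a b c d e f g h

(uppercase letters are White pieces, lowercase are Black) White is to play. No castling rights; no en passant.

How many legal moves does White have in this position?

White to move; king on a1.
In check: yes, from the black bishop on c3.
Legal moves: Kb1.
Count: 1.

1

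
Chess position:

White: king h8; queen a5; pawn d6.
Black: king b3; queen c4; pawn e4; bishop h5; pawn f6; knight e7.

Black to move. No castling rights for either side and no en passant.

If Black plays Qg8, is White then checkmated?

yes

After Qg8: white king on h8; in check: yes, from the black queen on g8.
King squares — g7: attacked by Qg8; h7: attacked by Qg8; g8: attacked by Ne7.
White has no legal moves → checkmate.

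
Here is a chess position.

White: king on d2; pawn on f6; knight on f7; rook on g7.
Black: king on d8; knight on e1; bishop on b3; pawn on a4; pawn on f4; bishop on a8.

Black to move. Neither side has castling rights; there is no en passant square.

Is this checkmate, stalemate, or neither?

neither

Black to move; black king on d8.
In check: yes, from the white knight on f7.
Legal moves for Black: Ke8, Kc8, Kd7, Kc7, Bxf7.
Black is in check but has 5 legal moves → neither.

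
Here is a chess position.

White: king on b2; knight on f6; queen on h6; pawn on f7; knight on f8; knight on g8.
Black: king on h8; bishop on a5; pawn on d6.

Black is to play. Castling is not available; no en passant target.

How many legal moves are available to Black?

0

Black to move; king on h8.
In check: yes, from the white queen on h6.
Legal moves: none.
Count: 0.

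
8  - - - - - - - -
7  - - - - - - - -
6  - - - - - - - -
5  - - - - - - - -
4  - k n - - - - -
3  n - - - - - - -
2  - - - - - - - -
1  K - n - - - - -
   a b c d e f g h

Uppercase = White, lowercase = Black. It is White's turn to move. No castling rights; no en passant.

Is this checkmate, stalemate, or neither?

stalemate

White to move; white king on a1.
In check: no.
King squares — b1: attacked by Na3; a2: attacked by Nc1; b2: attacked by Nc4.
Legal moves for White: none.
Not in check and no legal moves → stalemate.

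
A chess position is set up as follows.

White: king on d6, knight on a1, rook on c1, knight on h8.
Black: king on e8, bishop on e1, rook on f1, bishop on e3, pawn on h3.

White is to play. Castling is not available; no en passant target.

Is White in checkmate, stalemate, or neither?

neither

White to move; white king on d6.
In check: no.
Legal moves for White include: Nf7, Ng6, Kc7, Ke6, Kc6, Ke5, Kd5, Rc8#, Rc7, Rc6, Rc5, Rc4, Rc3, Rc2, Rxe1, Rd1, Rb1, Nb3, ... (list truncated; more exist).
White has legal moves and is not in check → neither.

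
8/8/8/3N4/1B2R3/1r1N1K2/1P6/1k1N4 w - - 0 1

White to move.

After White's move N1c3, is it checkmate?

After N1c3: black king on b1; in check: yes, from the white knight on c3.
Black has 3 legal replies: Kc2, Ka1, Rxc3.
In check but a legal move exists → not checkmate.

no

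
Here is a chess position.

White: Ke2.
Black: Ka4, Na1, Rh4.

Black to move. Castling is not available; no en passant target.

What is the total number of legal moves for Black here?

Black to move; king on a4.
In check: no.
Legal moves: Rh8, Rh7, Rh6, Rh5, Rg4, Rf4, Re4+, Rd4, Rc4, Rb4, Rh3, Rh2+, Rh1, Kb5, Ka5, Kb4, Kb3, Ka3, Nb3, Nc2.
Count: 20.

20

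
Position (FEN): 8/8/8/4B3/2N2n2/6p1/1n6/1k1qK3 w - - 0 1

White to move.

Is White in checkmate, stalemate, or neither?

checkmate

White to move; white king on e1.
In check: yes, from the black queen on d1.
King squares — d1: attacked by Nb2; f1: attacked by Qd1; d2: attacked by Qd1; e2: attacked by Qd1; f2: attacked by Pg3.
Legal moves for White: none.
In check with no legal moves → checkmate.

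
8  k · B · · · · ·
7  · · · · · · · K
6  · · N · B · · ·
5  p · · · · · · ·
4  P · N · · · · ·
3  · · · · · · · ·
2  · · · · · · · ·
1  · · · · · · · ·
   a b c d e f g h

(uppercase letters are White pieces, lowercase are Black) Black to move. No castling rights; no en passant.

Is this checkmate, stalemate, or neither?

Black to move; black king on a8.
In check: no.
King squares — a7: attacked by Nc6; b7: attacked by Bc8; b8: attacked by Nc6.
Legal moves for Black: none.
Not in check and no legal moves → stalemate.

stalemate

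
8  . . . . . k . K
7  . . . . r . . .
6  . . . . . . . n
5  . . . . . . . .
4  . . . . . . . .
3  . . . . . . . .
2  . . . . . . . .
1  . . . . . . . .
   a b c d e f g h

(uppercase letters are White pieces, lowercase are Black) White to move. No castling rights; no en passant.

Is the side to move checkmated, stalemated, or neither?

White to move; white king on h8.
In check: no.
King squares — g7: attacked by Re7; h7: attacked by Re7; g8: attacked by Nh6.
Legal moves for White: none.
Not in check and no legal moves → stalemate.

stalemate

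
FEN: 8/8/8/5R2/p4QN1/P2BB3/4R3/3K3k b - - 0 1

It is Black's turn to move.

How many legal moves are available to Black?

0

Black to move; king on h1.
In check: no.
Legal moves: none.
Count: 0.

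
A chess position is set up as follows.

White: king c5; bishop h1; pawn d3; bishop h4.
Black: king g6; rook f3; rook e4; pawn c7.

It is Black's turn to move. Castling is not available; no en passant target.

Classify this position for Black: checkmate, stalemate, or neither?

Black to move; black king on g6.
In check: no.
Legal moves for Black include: Kh7, Kg7, Kf7, Kh6, Kh5, Kf5, Re8, Re7, Re6, Re5+, Rxh4, Rg4, Ref4, Rd4, Rc4+, Rb4, Ra4, Ree3, ... (list truncated; more exist).
Black has legal moves and is not in check → neither.

neither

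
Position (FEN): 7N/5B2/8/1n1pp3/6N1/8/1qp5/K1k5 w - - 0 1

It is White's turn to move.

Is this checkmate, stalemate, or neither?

White to move; white king on a1.
In check: yes, from the black queen on b2.
King squares — b1: attacked by Kc1; a2: attacked by Qb2; b2: attacked by Kc1.
Legal moves for White: none.
In check with no legal moves → checkmate.

checkmate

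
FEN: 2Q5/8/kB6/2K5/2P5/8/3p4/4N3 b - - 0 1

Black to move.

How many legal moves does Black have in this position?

0

Black to move; king on a6.
In check: yes, from the white queen on c8.
Legal moves: none.
Count: 0.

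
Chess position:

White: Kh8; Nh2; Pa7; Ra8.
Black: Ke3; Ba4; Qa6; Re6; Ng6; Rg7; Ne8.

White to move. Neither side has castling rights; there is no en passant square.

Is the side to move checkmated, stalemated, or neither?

checkmate

White to move; white king on h8.
In check: yes, from the black knight on g6.
King squares — g7: attacked by Ne8; h7: attacked by Rg7; g8: attacked by Rg7.
Legal moves for White: none.
In check with no legal moves → checkmate.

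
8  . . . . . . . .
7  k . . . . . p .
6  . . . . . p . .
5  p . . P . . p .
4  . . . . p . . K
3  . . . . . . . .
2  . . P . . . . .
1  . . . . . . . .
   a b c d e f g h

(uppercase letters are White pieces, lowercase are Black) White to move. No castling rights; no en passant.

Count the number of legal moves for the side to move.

White to move; king on h4.
In check: yes, from the black pawn on g5.
Legal moves: Kh5, Kg4, Kh3, Kg3.
Count: 4.

4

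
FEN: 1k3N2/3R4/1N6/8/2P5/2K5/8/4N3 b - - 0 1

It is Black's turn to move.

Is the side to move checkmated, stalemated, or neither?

stalemate

Black to move; black king on b8.
In check: no.
King squares — a7: attacked by Rd7; b7: attacked by Rd7; c7: attacked by Rd7; a8: attacked by Nb6; c8: attacked by Nb6.
Legal moves for Black: none.
Not in check and no legal moves → stalemate.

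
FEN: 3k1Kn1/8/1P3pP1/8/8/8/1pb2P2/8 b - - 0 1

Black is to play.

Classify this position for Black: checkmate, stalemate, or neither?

Black to move; black king on d8.
In check: no.
Legal moves for Black: Ne7, Nh6, Kc8, Kd7, Bxg6, Bf5, Be4, Ba4, Bd3, Bb3, Bd1, Bb1, f5, b1=Q, b1=R, b1=B, b1=N.
Black has 17 legal moves and is not in check → neither.

neither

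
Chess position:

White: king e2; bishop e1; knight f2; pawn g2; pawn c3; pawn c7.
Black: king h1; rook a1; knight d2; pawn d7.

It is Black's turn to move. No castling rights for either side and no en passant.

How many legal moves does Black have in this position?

3

Black to move; king on h1.
In check: yes, from the white knight on f2.
Legal moves: Kh2, Kxg2, Kg1.
Count: 3.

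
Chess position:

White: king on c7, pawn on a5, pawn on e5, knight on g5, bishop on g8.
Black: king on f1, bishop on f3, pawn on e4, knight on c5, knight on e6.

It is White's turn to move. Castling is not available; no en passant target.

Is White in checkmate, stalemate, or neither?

neither

White to move; white king on c7.
In check: yes, from the black knight on e6.
Legal moves for White: Kc8, Kb8, Kd6, Kc6, Kb6, Bxe6, Nxe6.
White is in check but has 7 legal moves → neither.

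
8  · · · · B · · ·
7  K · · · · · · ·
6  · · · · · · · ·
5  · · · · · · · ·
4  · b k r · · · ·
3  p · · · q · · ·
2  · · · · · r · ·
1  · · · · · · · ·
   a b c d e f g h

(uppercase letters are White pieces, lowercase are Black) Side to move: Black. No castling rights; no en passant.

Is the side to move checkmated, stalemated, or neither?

neither

Black to move; black king on c4.
In check: no.
Legal moves for Black include: Rd8+, Rd7+, Rd6+, Rd5+, Rh4+, Rg4+, Rdf4+, Re4+, Rd3+, Rdd2+, Rd1+, Kd5, Kc5, Kd3, Kc3, Kb3, Bf8, Be7, ... (list truncated; more exist).
Black has legal moves and is not in check → neither.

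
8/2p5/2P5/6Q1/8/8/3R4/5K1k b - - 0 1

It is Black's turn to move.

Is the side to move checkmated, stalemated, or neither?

stalemate

Black to move; black king on h1.
In check: no.
King squares — g1: attacked by Kf1; g2: attacked by Kf1; h2: attacked by Rd2.
Legal moves for Black: none.
Not in check and no legal moves → stalemate.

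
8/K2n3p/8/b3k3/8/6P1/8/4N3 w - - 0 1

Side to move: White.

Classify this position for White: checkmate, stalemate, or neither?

White to move; white king on a7.
In check: no.
Legal moves for White: Ka8, Kb7, Ka6, Nf3+, Nd3+, Ng2, Nc2, g4.
White has 8 legal moves and is not in check → neither.

neither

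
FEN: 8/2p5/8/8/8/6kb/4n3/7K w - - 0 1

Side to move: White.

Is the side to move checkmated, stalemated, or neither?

stalemate

White to move; white king on h1.
In check: no.
King squares — g1: attacked by Ne2; g2: attacked by Kg3; h2: attacked by Kg3.
Legal moves for White: none.
Not in check and no legal moves → stalemate.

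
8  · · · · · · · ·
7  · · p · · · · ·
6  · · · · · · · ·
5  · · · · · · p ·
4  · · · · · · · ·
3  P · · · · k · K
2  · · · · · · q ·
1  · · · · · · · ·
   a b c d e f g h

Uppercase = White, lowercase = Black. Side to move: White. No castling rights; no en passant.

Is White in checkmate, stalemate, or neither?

White to move; white king on h3.
In check: yes, from the black queen on g2.
King squares — g2: attacked by Kf3; h2: attacked by Qg2; g3: attacked by Qg2; g4: attacked by Qg2; h4: attacked by Pg5.
Legal moves for White: none.
In check with no legal moves → checkmate.

checkmate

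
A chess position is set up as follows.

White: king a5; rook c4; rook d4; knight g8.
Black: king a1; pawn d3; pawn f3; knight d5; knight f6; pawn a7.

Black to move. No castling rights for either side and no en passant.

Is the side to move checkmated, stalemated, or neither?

Black to move; black king on a1.
In check: no.
Legal moves for Black include: Nxg8, Ne8, Nh7, Nd7, Nh5, Ng4, Ne4, Ne7, Nc7, Nb6, Nf4, Nb4, Ne3, Nc3, Kb2, Ka2, Kb1, a6, ... (list truncated; more exist).
Black has legal moves and is not in check → neither.

neither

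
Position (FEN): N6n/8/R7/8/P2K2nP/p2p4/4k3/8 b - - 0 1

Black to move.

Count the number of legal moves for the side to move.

16

Black to move; king on e2.
In check: no.
Legal moves: Nf7, Ng6, Nh6, Nf6, Ne5, Ne3, Nh2, Nf2, Kf3, Kf2, Kd2, Kf1, Ke1, Kd1, d2, a2.
Count: 16.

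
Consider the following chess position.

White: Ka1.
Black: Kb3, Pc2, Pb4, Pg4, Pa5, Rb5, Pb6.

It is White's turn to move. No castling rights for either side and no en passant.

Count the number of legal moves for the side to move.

0

White to move; king on a1.
In check: no.
Legal moves: none.
Count: 0.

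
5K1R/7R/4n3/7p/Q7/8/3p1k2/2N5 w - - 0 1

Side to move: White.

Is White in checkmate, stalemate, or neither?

neither

White to move; white king on f8.
In check: yes, from the black knight on e6.
Legal moves for White: Kg8, Ke8, Kf7, Ke7.
White is in check but has 4 legal moves → neither.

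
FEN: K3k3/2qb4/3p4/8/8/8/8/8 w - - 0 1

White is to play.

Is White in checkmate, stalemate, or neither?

White to move; white king on a8.
In check: no.
King squares — a7: attacked by Qc7; b7: attacked by Qc7; b8: attacked by Qc7.
Legal moves for White: none.
Not in check and no legal moves → stalemate.

stalemate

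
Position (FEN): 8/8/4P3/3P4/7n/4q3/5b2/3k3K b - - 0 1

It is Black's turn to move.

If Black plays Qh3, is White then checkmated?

yes

After Qh3: white king on h1; in check: yes, from the black queen on h3.
King squares — g1: attacked by Bf2; g2: attacked by Qh3; h2: attacked by Qh3.
White has no legal moves → checkmate.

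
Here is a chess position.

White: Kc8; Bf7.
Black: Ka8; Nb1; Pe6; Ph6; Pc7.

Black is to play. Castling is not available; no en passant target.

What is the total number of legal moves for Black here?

8

Black to move; king on a8.
In check: no.
Legal moves: Ka7, Nc3, Na3, Nd2, c6, h5, e5, c5.
Count: 8.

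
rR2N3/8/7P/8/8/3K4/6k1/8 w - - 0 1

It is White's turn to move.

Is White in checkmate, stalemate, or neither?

neither

White to move; white king on d3.
In check: no.
Legal moves for White include: Ng7, Nc7, Nf6, Nd6, Rd8, Rc8, Rxa8, Rb7, Rb6, Rb5, Rb4, Rb3, Rb2+, Rb1, Ke4, Kd4, Kc4, Ke3, ... (list truncated; more exist).
White has legal moves and is not in check → neither.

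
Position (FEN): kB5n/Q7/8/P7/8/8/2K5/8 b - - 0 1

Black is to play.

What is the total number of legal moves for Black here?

0

Black to move; king on a8.
In check: yes, from the white queen on a7.
Legal moves: none.
Count: 0.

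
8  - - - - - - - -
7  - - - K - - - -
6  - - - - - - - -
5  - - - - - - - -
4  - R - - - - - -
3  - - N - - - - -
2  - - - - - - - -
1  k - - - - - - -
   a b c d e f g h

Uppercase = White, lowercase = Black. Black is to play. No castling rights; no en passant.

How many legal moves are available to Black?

0

Black to move; king on a1.
In check: no.
Legal moves: none.
Count: 0.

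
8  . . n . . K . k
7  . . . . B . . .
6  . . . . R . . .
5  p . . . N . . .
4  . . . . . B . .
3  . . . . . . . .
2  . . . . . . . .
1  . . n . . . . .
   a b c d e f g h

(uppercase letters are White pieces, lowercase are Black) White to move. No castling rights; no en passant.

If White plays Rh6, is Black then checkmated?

After Rh6: black king on h8; in check: yes, from the white rook on h6.
King squares — g7: attacked by Kf8; h7: attacked by Rh6; g8: attacked by Kf8.
Black has no legal moves → checkmate.

yes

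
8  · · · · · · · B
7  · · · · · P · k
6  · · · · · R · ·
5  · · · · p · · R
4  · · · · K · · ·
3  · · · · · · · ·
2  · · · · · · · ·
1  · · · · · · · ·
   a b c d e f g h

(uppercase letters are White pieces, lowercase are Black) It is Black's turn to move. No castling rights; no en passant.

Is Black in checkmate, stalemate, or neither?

checkmate

Black to move; black king on h7.
In check: yes, from the white rook on h5.
King squares — g6: attacked by Rf6; h6: attacked by Rh5; g7: attacked by Bh8; g8: attacked by Pf7; h8: attacked by Rh5.
Legal moves for Black: none.
In check with no legal moves → checkmate.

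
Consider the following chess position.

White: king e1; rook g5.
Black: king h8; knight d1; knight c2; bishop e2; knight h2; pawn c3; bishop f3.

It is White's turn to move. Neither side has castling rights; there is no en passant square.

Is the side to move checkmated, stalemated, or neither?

White to move; white king on e1.
In check: yes, from the black knight on c2.
King squares — d1: attacked by Be2; f1: attacked by Be2; d2: attacked by Pc3; e2: attacked by Bf3; f2: attacked by Nd1.
Legal moves for White: none.
In check with no legal moves → checkmate.

checkmate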